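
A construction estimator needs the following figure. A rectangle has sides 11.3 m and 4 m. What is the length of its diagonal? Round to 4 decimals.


Shape: rectangle (diagonal via Pythagoras)
Sides: 11.3 m and 4 m
Formula: d = sqrt(l^2 + w^2)
l^2 = 127.69, w^2 = 16
l^2 + w^2 = 143.69
d = sqrt(143.69)
d = 11.9871
11.9871 m


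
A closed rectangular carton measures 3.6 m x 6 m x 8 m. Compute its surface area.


Shape: rectangular prism
l = 3.6 m, w = 6 m, h = 8 m
Formula: SA = 2(lw + lh + wh)
lw = 21.6, lh = 28.8, wh = 48
lw + lh + wh = 98.4
SA = 2 * 98.4
SA = 196.8
196.8 m^2


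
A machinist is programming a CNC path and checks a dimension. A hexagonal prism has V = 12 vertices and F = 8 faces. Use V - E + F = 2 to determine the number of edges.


Polyhedron: hexagonal prism
Euler's formula for convex polyhedra: V - E + F = 2
Given: V = 12 vertices and F = 8 faces
Solve for E:
E = V + F - 2 = 12 + 8 - 2 = 18
18 edges


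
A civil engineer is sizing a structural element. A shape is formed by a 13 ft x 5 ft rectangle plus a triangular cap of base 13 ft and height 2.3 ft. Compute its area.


Composite shape: rectangle + triangle
Rectangle area = 13 * 5 = 65
Triangle area = 0.5 * 13 * 2.3 = 14.95
Total = 65 + 14.95
Total = 79.95
79.95 ft^2


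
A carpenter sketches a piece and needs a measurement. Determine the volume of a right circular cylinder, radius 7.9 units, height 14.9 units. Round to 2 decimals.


Shape: cylinder
Radius r = 7.9 units, Height h = 14.9 units
Formula: V = pi * r^2 * h
r^2 = 62.41
V = pi * 62.41 * 14.9
V = 929.909 * pi
V = 2921.4
2921.4 units^3


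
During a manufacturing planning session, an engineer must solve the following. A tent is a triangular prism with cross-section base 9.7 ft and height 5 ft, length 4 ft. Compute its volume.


Shape: triangular prism
Triangle base = 9.7 ft, triangle height = 5 ft, prism length L = 4 ft
Formula: V = (1/2 * b * h_tri) * L
Cross-section area = 0.5 * 9.7 * 5 = 24.25
V = 24.25 * 4
V = 97
97 ft^3


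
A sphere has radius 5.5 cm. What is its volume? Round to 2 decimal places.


Shape: sphere
Radius r = 5.5 cm
Formula: V = (4/3) * pi * r^3
r^3 = 166.375
(4/3) * 166.375 = 221.833333
V = 221.833333 * pi
V = 696.91
696.91 cm^3


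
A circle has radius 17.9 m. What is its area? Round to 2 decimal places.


Shape: circle
Radius r = 17.9 m
Formula: A = pi * r^2
r^2 = 17.9^2 = 320.41
A = pi * 320.41
A = 1006.6
1006.6 m^2


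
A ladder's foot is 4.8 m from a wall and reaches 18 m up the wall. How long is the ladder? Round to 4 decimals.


Shape: right triangle
Legs a = 4.8 m, b = 18 m
Formula: c = sqrt(a^2 + b^2)
a^2 = 23.04, b^2 = 324
a^2 + b^2 = 347.04
c = sqrt(347.04)
c = 18.629
18.629 m


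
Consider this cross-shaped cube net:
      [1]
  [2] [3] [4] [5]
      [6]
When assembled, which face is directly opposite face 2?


Net: cross layout. Take square 3 as the base (bottom).
Fold the four squares in the horizontal row up around 3: 2 -> left, 4 -> right, 5 wraps to the top.
Fold 1 and 6 up from 3: 1 -> back, 6 -> front.
Opposite pairs are therefore: (1, 6), (2, 4), (3, 5).
Face 2 is opposite face 4.
face 4


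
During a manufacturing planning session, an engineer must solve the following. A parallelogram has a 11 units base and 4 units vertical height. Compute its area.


Shape: parallelogram
Base b = 11 units, Height h = 4 units
Formula: A = b * h
A = 11 * 4
A = 44
44 units^2


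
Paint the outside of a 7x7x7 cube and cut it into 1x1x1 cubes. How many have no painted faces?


Large cube: 7 x 7 x 7, cut into unit cubes.
n = 7, so n - 2 = 5
Unpainted cubes form the interior (n - 2)^3 block.
(n - 2)^3 = 5^3 = 125
125 unit cubes


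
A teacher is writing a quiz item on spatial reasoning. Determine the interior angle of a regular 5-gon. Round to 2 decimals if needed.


Shape: regular pentagon (5 sides)
Formula: interior angle = (n - 2) * 180 / n
(n - 2) = 3
(n - 2) * 180 = 540
angle = 540 / 5
angle = 108
108 degrees


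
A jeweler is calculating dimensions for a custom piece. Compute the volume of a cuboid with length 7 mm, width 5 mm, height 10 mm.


Shape: rectangular prism
l = 7 mm, w = 5 mm, h = 10 mm
Formula: V = l * w * h
V = 7 * 5 * 10
V = 35 * 10
V = 350
350 mm^3


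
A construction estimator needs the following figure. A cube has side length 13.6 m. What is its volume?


Shape: cube
Side s = 13.6 m
Formula: V = s^3
V = 13.6 * 13.6 * 13.6
V = 184.96 * 13.6
V = 2515.456
2515.456 m^3


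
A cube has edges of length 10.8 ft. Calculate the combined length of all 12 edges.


Shape: cube
Side s = 10.8 ft
A cube has 12 edges, all equal.
Formula: total edge length = 12 * s
Total = 12 * 10.8
Total = 129.6
129.6 ft


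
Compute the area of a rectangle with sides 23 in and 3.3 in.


Shape: rectangle
Length l = 23 in, Width w = 3.3 in
Formula: A = l * w
A = 23 * 3.3
A = 75.9
75.9 in^2


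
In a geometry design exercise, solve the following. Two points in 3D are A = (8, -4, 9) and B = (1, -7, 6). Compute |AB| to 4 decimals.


3D distance between two points
P1 = (8, -4, 9), P2 = (1, -7, 6)
Formula: d = sqrt((x2-x1)^2 + (y2-y1)^2 + (z2-z1)^2)
dx = 1 - 8 = -7
dy = -7 - -4 = -3
dz = 6 - 9 = -3
dx^2 + dy^2 + dz^2 = 49 + 9 + 9 = 67
d = sqrt(67)
d = 8.1854
8.1854 units


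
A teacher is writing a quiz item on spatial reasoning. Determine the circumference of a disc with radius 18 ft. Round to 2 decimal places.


Shape: circle
Radius r = 18 ft
Formula: C = 2 * pi * r
C = 2 * pi * 18
C = 36 * pi
C = 113.1
113.1 ft


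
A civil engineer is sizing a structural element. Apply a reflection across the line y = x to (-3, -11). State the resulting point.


Transformation: reflection
Original point: (-3, -11)
Rule for reflection over y = x: (x, y) -> (y, x)
Apply: (-3, -11) -> (-11, -3)
(-11, -3)


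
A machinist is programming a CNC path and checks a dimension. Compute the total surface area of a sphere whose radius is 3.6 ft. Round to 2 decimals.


Shape: sphere
Radius r = 3.6 ft
Formula: SA = 4 * pi * r^2
r^2 = 12.96
SA = 4 * pi * 12.96
SA = 51.84 * pi
SA = 162.86
162.86 ft^2


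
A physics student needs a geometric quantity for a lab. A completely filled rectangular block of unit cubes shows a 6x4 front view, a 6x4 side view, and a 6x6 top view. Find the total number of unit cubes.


Orthographic views of a solid rectangular block:
Front view 6 x 4 -> length = 6, height = 4
Side view 6 x 4 -> width = 6, height = 4 (consistent)
Top view 6 x 6 -> confirms length = 6, width = 6
The block is 6 x 6 x 4.
Total unit cubes = 6 * 6 * 4 = 144
144 unit cubes


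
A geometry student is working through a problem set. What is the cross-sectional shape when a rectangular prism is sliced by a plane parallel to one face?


Solid: rectangular prism
Cutting plane: parallel to one face
Visualize the intersection of the plane with the solid's surface.
The boundary of the cut region is a rectangle.
rectangle


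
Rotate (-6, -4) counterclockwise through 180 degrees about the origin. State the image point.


Transformation: rotation about the origin
Original point: (-6, -4)
Rule for 180 deg: (x, y) -> (-x, -y)
Apply: (-6, -4) -> (6, 4)
(6, 4)


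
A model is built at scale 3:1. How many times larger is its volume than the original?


Linear scale factor k = 3
Rule: under a linear scaling by k, volumes scale by k^3.
k^3 = 3 * 3 * 3
k^3 = 9 * 3
k^3 = 27
Volume scales by a factor of 27.
27 (dimensionless)


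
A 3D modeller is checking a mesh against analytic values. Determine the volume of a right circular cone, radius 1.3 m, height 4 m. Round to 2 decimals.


Shape: cone
Radius r = 1.3 m, Height h = 4 m
Formula: V = (1/3) * pi * r^2 * h
r^2 = 1.69
pi * r^2 * h = pi * 1.69 * 4 = 6.76 * pi
V = 6.76 * pi / 3
V = 7.08
7.08 m^3


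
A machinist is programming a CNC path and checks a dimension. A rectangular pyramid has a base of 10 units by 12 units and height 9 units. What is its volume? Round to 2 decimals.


Shape: rectangular pyramid
Base: 10 units x 12 units, Height h = 9 units
Formula: V = (1/3) * base_area * h
base_area = 10 * 12 = 120
base_area * h = 120 * 9 = 1080
V = 1080 / 3
V = 360
360 units^3


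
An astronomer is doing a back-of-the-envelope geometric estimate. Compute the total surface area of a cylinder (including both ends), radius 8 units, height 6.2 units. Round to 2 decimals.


Shape: closed cylinder
Radius r = 8 units, Height h = 6.2 units
Formula: SA = 2*pi*r^2 + 2*pi*r*h = 2*pi*r*(r + h)
r + h = 14.2
2 * r * (r + h) = 2 * 8 * 14.2 = 227.2
SA = 227.2 * pi
SA = 713.77
713.77 units^2


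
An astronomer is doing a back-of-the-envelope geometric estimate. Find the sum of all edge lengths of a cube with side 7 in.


Shape: cube
Side s = 7 in
A cube has 12 edges, all equal.
Formula: total edge length = 12 * s
Total = 12 * 7
Total = 84
84 in


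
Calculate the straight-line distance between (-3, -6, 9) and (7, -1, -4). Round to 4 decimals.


3D distance between two points
P1 = (-3, -6, 9), P2 = (7, -1, -4)
Formula: d = sqrt((x2-x1)^2 + (y2-y1)^2 + (z2-z1)^2)
dx = 7 - -3 = 10
dy = -1 - -6 = 5
dz = -4 - 9 = -13
dx^2 + dy^2 + dz^2 = 100 + 25 + 169 = 294
d = sqrt(294)
d = 17.1464
17.1464 units


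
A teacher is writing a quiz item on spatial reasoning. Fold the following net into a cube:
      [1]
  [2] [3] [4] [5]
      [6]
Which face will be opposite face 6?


Net: cross layout. Take square 3 as the base (bottom).
Fold the four squares in the horizontal row up around 3: 2 -> left, 4 -> right, 5 wraps to the top.
Fold 1 and 6 up from 3: 1 -> back, 6 -> front.
Opposite pairs are therefore: (1, 6), (2, 4), (3, 5).
Face 6 is opposite face 1.
face 1


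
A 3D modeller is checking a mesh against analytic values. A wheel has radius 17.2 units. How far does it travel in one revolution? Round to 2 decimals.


Shape: circle
Radius r = 17.2 units
Formula: C = 2 * pi * r
C = 2 * pi * 17.2
C = 34.4 * pi
C = 108.07
108.07 units


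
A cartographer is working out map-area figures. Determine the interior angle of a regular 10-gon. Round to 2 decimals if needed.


Shape: regular decagon (10 sides)
Formula: interior angle = (n - 2) * 180 / n
(n - 2) = 8
(n - 2) * 180 = 1440
angle = 1440 / 10
angle = 144
144 degrees


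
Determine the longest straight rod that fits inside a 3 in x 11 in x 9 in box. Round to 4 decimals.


Shape: rectangular box (space diagonal)
l = 3 in, w = 11 in, h = 9 in
Visualize: the diagonal of the base, then a right triangle with that diagonal and the height.
Formula: d = sqrt(l^2 + w^2 + h^2)
l^2 + w^2 + h^2 = 9 + 121 + 81 = 211
d = sqrt(211)
d = 14.5258
14.5258 in


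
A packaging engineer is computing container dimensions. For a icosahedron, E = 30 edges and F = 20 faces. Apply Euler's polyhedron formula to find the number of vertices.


Polyhedron: icosahedron
Euler's formula for convex polyhedra: V - E + F = 2
Given: E = 30 edges and F = 20 faces
Solve for V:
V = 2 + E - F = 2 + 30 - 20 = 12
12 vertices


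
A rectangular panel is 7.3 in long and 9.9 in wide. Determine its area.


Shape: rectangle
Length l = 7.3 in, Width w = 9.9 in
Formula: A = l * w
A = 7.3 * 9.9
A = 72.27
72.27 in^2


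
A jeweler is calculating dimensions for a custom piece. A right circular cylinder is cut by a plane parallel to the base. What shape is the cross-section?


Solid: right circular cylinder
Cutting plane: parallel to the base
Visualize the intersection of the plane with the solid's surface.
The boundary of the cut region is a circle.
circle


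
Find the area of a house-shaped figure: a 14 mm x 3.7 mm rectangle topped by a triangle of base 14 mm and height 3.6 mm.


Composite shape: rectangle + triangle
Rectangle area = 14 * 3.7 = 51.8
Triangle area = 0.5 * 14 * 3.6 = 25.2
Total = 51.8 + 25.2
Total = 77
77 mm^2


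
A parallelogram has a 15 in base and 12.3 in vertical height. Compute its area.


Shape: parallelogram
Base b = 15 in, Height h = 12.3 in
Formula: A = b * h
A = 15 * 12.3
A = 184.5
184.5 in^2


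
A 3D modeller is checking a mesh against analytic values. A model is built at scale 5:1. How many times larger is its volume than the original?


Linear scale factor k = 5
Rule: under a linear scaling by k, volumes scale by k^3.
k^3 = 5 * 5 * 5
k^3 = 25 * 5
k^3 = 125
Volume scales by a factor of 125.
125 (dimensionless)


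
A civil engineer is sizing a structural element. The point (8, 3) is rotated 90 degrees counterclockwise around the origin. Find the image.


Transformation: rotation about the origin
Original point: (8, 3)
Rule for 90 deg counterclockwise: (x, y) -> (-y, x)
Apply: (8, 3) -> (-3, 8)
(-3, 8)


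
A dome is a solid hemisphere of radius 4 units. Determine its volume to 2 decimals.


Shape: hemisphere (half of a sphere)
Radius r = 4 units
Formula: V = (1/2) * (4/3) * pi * r^3 = (2/3) * pi * r^3
r^3 = 64
(2/3) * 64 = 42.666667
V = 42.666667 * pi
V = 134.04
134.04 units^3


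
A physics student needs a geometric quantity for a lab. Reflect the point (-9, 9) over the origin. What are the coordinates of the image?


Transformation: reflection
Original point: (-9, 9)
Rule for reflection through the origin: (x, y) -> (-x, -y)
Apply: (-9, 9) -> (9, -9)
(9, -9)


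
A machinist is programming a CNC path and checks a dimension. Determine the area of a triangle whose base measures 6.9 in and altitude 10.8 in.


Shape: triangle
Base b = 6.9 in, Height h = 10.8 in
Formula: A = (1/2) * b * h
A = 0.5 * 6.9 * 10.8
A = 0.5 * 74.52
A = 37.26
37.26 in^2


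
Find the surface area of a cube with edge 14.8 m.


Shape: cube
Side s = 14.8 m
A cube has 6 square faces.
Formula: SA = 6 * s^2
s^2 = 219.04
SA = 6 * 219.04
SA = 1314.24
1314.24 m^2


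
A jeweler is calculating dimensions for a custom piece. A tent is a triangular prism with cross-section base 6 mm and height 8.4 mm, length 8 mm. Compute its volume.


Shape: triangular prism
Triangle base = 6 mm, triangle height = 8.4 mm, prism length L = 8 mm
Formula: V = (1/2 * b * h_tri) * L
Cross-section area = 0.5 * 6 * 8.4 = 25.2
V = 25.2 * 8
V = 201.6
201.6 mm^3


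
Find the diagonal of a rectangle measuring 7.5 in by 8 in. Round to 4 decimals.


Shape: rectangle (diagonal via Pythagoras)
Sides: 7.5 in and 8 in
Formula: d = sqrt(l^2 + w^2)
l^2 = 56.25, w^2 = 64
l^2 + w^2 = 120.25
d = sqrt(120.25)
d = 10.9659
10.9659 in


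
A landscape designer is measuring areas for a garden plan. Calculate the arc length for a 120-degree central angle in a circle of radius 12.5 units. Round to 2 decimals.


Shape: circular arc
Radius r = 12.5 units, Angle = 120 degrees
Formula: L = (angle/360) * 2 * pi * r
2 * pi * r = 25 * pi
L = (120/360) * 25 * pi
L = 8.333333 * pi
L = 26.18
26.18 units


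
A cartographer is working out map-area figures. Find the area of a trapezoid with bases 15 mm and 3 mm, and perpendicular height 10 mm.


Shape: trapezoid
Parallel sides a = 15 mm, b = 3 mm; Height h = 10 mm
Formula: A = (a + b) * h / 2
a + b = 15 + 3 = 18
A = 18 * 10 / 2
A = 180 / 2
A = 90
90 mm^2


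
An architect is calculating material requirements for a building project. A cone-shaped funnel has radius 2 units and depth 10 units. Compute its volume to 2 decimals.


Shape: cone
Radius r = 2 units, Height h = 10 units
Formula: V = (1/3) * pi * r^2 * h
r^2 = 4
pi * r^2 * h = pi * 4 * 10 = 40 * pi
V = 40 * pi / 3
V = 41.89
41.89 units^3


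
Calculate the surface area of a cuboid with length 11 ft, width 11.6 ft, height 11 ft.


Shape: rectangular prism
l = 11 ft, w = 11.6 ft, h = 11 ft
Formula: SA = 2(lw + lh + wh)
lw = 127.6, lh = 121, wh = 127.6
lw + lh + wh = 376.2
SA = 2 * 376.2
SA = 752.4
752.4 ft^2


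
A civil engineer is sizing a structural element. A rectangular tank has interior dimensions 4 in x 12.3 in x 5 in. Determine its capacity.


Shape: rectangular prism
l = 4 in, w = 12.3 in, h = 5 in
Formula: V = l * w * h
V = 4 * 12.3 * 5
V = 49.2 * 5
V = 246
246 in^3


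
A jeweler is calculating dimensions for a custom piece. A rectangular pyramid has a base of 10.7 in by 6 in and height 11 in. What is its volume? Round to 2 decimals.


Shape: rectangular pyramid
Base: 10.7 in x 6 in, Height h = 11 in
Formula: V = (1/3) * base_area * h
base_area = 10.7 * 6 = 64.2
base_area * h = 64.2 * 11 = 706.2
V = 706.2 / 3
V = 235.4
235.4 in^3


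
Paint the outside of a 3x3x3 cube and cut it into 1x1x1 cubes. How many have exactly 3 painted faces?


Large cube: 3 x 3 x 3, cut into unit cubes.
Cubes with 3 painted faces are at the corners. A cube always has 8 corners.
Count = 8
8 unit cubes


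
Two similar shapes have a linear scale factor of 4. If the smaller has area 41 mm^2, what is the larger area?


Linear scale factor k = 4
Original area = 41 mm^2
Rule: under a linear scaling by k, areas scale by k^2.
k^2 = 4^2 = 16
New area = 41 * 16
New area = 656
656 mm^2


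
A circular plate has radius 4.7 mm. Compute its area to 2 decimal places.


Shape: circle
Radius r = 4.7 mm
Formula: A = pi * r^2
r^2 = 4.7^2 = 22.09
A = pi * 22.09
A = 69.4
69.4 mm^2


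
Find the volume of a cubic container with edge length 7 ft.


Shape: cube
Side s = 7 ft
Formula: V = s^3
V = 7 * 7 * 7
V = 49 * 7
V = 343
343 ft^3


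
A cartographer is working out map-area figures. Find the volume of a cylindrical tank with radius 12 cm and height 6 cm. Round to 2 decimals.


Shape: cylinder
Radius r = 12 cm, Height h = 6 cm
Formula: V = pi * r^2 * h
r^2 = 144
V = pi * 144 * 6
V = 864 * pi
V = 2714.34
2714.34 cm^3


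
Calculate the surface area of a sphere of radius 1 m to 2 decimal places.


Shape: sphere
Radius r = 1 m
Formula: SA = 4 * pi * r^2
r^2 = 1
SA = 4 * pi * 1
SA = 4 * pi
SA = 12.57
12.57 m^2


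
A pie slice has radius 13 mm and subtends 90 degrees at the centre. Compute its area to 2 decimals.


Shape: circular sector
Radius r = 13 mm, Angle = 90 degrees
Formula: A = (angle/360) * pi * r^2
r^2 = 169
Fraction of circle = 90/360
A = (90/360) * pi * 169
A = 42.25 * pi
A = 132.73
132.73 mm^2


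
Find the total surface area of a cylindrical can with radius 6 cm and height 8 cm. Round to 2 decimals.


Shape: closed cylinder
Radius r = 6 cm, Height h = 8 cm
Formula: SA = 2*pi*r^2 + 2*pi*r*h = 2*pi*r*(r + h)
r + h = 14
2 * r * (r + h) = 2 * 6 * 14 = 168
SA = 168 * pi
SA = 527.79
527.79 cm^2


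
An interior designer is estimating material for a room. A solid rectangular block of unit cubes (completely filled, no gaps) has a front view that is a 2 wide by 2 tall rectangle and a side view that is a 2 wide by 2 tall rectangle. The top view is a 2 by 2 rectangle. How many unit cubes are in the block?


Orthographic views of a solid rectangular block:
Front view 2 x 2 -> length = 2, height = 2
Side view 2 x 2 -> width = 2, height = 2 (consistent)
Top view 2 x 2 -> confirms length = 2, width = 2
The block is 2 x 2 x 2.
Total unit cubes = 2 * 2 * 2 = 8
8 unit cubes


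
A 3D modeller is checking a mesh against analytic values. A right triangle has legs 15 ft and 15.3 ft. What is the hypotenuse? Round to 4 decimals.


Shape: right triangle
Legs a = 15 ft, b = 15.3 ft
Formula: c = sqrt(a^2 + b^2)
a^2 = 225, b^2 = 234.09
a^2 + b^2 = 459.09
c = sqrt(459.09)
c = 21.4264
21.4264 ft


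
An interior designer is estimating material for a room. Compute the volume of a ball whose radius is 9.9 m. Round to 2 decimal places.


Shape: sphere
Radius r = 9.9 m
Formula: V = (4/3) * pi * r^3
r^3 = 970.299
(4/3) * 970.299 = 1293.732
V = 1293.732 * pi
V = 4064.38
4064.38 m^3


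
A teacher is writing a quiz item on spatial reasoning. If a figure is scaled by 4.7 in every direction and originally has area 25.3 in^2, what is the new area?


Linear scale factor k = 4.7
Original area = 25.3 in^2
Rule: under a linear scaling by k, areas scale by k^2.
k^2 = 4.7^2 = 22.09
New area = 25.3 * 22.09
New area = 558.877
558.877 in^2


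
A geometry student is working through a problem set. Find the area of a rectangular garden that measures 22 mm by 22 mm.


Shape: rectangle
Length l = 22 mm, Width w = 22 mm
Formula: A = l * w
A = 22 * 22
A = 484
484 mm^2


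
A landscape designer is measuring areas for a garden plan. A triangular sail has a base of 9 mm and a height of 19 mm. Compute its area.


Shape: triangle
Base b = 9 mm, Height h = 19 mm
Formula: A = (1/2) * b * h
A = 0.5 * 9 * 19
A = 0.5 * 171
A = 85.5
85.5 mm^2


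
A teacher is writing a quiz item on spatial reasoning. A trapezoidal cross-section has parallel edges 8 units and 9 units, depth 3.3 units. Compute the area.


Shape: trapezoid
Parallel sides a = 8 units, b = 9 units; Height h = 3.3 units
Formula: A = (a + b) * h / 2
a + b = 8 + 9 = 17
A = 17 * 3.3 / 2
A = 56.1 / 2
A = 28.05
28.05 units^2


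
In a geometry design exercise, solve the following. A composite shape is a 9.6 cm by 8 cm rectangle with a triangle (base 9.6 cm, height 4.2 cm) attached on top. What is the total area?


Composite shape: rectangle + triangle
Rectangle area = 9.6 * 8 = 76.8
Triangle area = 0.5 * 9.6 * 4.2 = 20.16
Total = 76.8 + 20.16
Total = 96.96
96.96 cm^2


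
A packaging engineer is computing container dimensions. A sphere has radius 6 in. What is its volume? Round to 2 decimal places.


Shape: sphere
Radius r = 6 in
Formula: V = (4/3) * pi * r^3
r^3 = 216
(4/3) * 216 = 288
V = 288 * pi
V = 904.78
904.78 in^3


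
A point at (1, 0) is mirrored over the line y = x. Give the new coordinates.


Transformation: reflection
Original point: (1, 0)
Rule for reflection over y = x: (x, y) -> (y, x)
Apply: (1, 0) -> (0, 1)
(0, 1)


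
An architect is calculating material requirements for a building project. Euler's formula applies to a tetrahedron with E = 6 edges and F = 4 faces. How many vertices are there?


Polyhedron: tetrahedron
Euler's formula for convex polyhedra: V - E + F = 2
Given: E = 6 edges and F = 4 faces
Solve for V:
V = 2 + E - F = 2 + 6 - 4 = 4
4 vertices


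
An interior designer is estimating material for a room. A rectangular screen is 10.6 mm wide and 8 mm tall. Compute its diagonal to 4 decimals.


Shape: rectangle (diagonal via Pythagoras)
Sides: 10.6 mm and 8 mm
Formula: d = sqrt(l^2 + w^2)
l^2 = 112.36, w^2 = 64
l^2 + w^2 = 176.36
d = sqrt(176.36)
d = 13.2801
13.2801 mm


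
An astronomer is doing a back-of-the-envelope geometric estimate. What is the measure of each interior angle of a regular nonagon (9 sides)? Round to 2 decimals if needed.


Shape: regular nonagon (9 sides)
Formula: interior angle = (n - 2) * 180 / n
(n - 2) = 7
(n - 2) * 180 = 1260
angle = 1260 / 9
angle = 140
140 degrees


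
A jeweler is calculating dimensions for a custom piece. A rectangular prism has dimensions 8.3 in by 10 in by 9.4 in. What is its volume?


Shape: rectangular prism
l = 8.3 in, w = 10 in, h = 9.4 in
Formula: V = l * w * h
V = 8.3 * 10 * 9.4
V = 83 * 9.4
V = 780.2
780.2 in^3


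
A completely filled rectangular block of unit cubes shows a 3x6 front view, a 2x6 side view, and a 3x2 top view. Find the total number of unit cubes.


Orthographic views of a solid rectangular block:
Front view 3 x 6 -> length = 3, height = 6
Side view 2 x 6 -> width = 2, height = 6 (consistent)
Top view 3 x 2 -> confirms length = 3, width = 2
The block is 3 x 2 x 6.
Total unit cubes = 3 * 2 * 6 = 36
36 unit cubes


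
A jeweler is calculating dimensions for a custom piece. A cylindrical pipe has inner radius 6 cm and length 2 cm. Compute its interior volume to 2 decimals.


Shape: cylinder
Radius r = 6 cm, Height h = 2 cm
Formula: V = pi * r^2 * h
r^2 = 36
V = pi * 36 * 2
V = 72 * pi
V = 226.19
226.19 cm^3


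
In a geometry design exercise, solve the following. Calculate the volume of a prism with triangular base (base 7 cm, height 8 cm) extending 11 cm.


Shape: triangular prism
Triangle base = 7 cm, triangle height = 8 cm, prism length L = 11 cm
Formula: V = (1/2 * b * h_tri) * L
Cross-section area = 0.5 * 7 * 8 = 28
V = 28 * 11
V = 308
308 cm^3


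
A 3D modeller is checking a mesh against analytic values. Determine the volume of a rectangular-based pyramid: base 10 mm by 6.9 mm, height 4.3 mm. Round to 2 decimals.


Shape: rectangular pyramid
Base: 10 mm x 6.9 mm, Height h = 4.3 mm
Formula: V = (1/3) * base_area * h
base_area = 10 * 6.9 = 69
base_area * h = 69 * 4.3 = 296.7
V = 296.7 / 3
V = 98.9
98.9 mm^3


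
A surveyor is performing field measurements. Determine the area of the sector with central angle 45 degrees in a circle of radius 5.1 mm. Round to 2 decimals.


Shape: circular sector
Radius r = 5.1 mm, Angle = 45 degrees
Formula: A = (angle/360) * pi * r^2
r^2 = 26.01
Fraction of circle = 45/360
A = (45/360) * pi * 26.01
A = 3.25125 * pi
A = 10.21
10.21 mm^2


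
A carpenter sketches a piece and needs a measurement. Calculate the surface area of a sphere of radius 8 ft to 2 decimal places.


Shape: sphere
Radius r = 8 ft
Formula: SA = 4 * pi * r^2
r^2 = 64
SA = 4 * pi * 64
SA = 256 * pi
SA = 804.25
804.25 ft^2


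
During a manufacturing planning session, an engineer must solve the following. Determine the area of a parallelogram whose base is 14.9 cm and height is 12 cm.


Shape: parallelogram
Base b = 14.9 cm, Height h = 12 cm
Formula: A = b * h
A = 14.9 * 12
A = 178.8
178.8 cm^2


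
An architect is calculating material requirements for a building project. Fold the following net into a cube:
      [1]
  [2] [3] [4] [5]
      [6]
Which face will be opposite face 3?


Net: cross layout. Take square 3 as the base (bottom).
Fold the four squares in the horizontal row up around 3: 2 -> left, 4 -> right, 5 wraps to the top.
Fold 1 and 6 up from 3: 1 -> back, 6 -> front.
Opposite pairs are therefore: (1, 6), (2, 4), (3, 5).
Face 3 is opposite face 5.
face 5


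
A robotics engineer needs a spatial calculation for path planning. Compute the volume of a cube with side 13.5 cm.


Shape: cube
Side s = 13.5 cm
Formula: V = s^3
V = 13.5 * 13.5 * 13.5
V = 182.25 * 13.5
V = 2460.375
2460.375 cm^3


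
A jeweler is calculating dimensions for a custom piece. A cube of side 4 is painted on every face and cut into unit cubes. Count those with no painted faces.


Large cube: 4 x 4 x 4, cut into unit cubes.
n = 4, so n - 2 = 2
Unpainted cubes form the interior (n - 2)^3 block.
(n - 2)^3 = 2^3 = 8
8 unit cubes


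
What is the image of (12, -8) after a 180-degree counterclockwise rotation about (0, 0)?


Transformation: rotation about the origin
Original point: (12, -8)
Rule for 180 deg: (x, y) -> (-x, -y)
Apply: (12, -8) -> (-12, 8)
(-12, 8)


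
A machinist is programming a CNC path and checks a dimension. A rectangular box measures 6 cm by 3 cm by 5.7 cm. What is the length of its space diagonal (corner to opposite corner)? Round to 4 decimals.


Shape: rectangular box (space diagonal)
l = 6 cm, w = 3 cm, h = 5.7 cm
Visualize: the diagonal of the base, then a right triangle with that diagonal and the height.
Formula: d = sqrt(l^2 + w^2 + h^2)
l^2 + w^2 + h^2 = 36 + 9 + 32.49 = 77.49
d = sqrt(77.49)
d = 8.8028
8.8028 cm


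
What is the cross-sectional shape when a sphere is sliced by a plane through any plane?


Solid: sphere
Cutting plane: through any plane
Visualize the intersection of the plane with the solid's surface.
The boundary of the cut region is a circle.
circle


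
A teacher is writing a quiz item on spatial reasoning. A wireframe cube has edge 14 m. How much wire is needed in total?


Shape: cube
Side s = 14 m
A cube has 12 edges, all equal.
Formula: total edge length = 12 * s
Total = 12 * 14
Total = 168
168 m


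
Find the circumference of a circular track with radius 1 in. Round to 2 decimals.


Shape: circle
Radius r = 1 in
Formula: C = 2 * pi * r
C = 2 * pi * 1
C = 2 * pi
C = 6.28
6.28 in


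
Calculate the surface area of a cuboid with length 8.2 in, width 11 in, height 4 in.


Shape: rectangular prism
l = 8.2 in, w = 11 in, h = 4 in
Formula: SA = 2(lw + lh + wh)
lw = 90.2, lh = 32.8, wh = 44
lw + lh + wh = 167
SA = 2 * 167
SA = 334
334 in^2


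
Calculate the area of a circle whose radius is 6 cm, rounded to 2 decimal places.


Shape: circle
Radius r = 6 cm
Formula: A = pi * r^2
r^2 = 6^2 = 36
A = pi * 36
A = 113.1
113.1 cm^2


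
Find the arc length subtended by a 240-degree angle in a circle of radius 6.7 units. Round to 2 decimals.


Shape: circular arc
Radius r = 6.7 units, Angle = 240 degrees
Formula: L = (angle/360) * 2 * pi * r
2 * pi * r = 13.4 * pi
L = (240/360) * 13.4 * pi
L = 8.933333 * pi
L = 28.06
28.06 units


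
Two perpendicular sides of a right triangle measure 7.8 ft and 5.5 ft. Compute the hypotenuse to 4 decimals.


Shape: right triangle
Legs a = 7.8 ft, b = 5.5 ft
Formula: c = sqrt(a^2 + b^2)
a^2 = 60.84, b^2 = 30.25
a^2 + b^2 = 91.09
c = sqrt(91.09)
c = 9.5441
9.5441 ft


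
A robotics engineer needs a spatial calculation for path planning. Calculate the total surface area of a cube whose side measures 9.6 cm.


Shape: cube
Side s = 9.6 cm
A cube has 6 square faces.
Formula: SA = 6 * s^2
s^2 = 92.16
SA = 6 * 92.16
SA = 552.96
552.96 cm^2


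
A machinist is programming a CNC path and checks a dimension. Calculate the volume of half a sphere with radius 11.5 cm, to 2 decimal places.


Shape: hemisphere (half of a sphere)
Radius r = 11.5 cm
Formula: V = (1/2) * (4/3) * pi * r^3 = (2/3) * pi * r^3
r^3 = 1520.875
(2/3) * 1520.875 = 1013.916667
V = 1013.916667 * pi
V = 3185.31
3185.31 cm^3


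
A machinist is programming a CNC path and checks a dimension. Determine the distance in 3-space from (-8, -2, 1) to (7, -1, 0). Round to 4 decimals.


3D distance between two points
P1 = (-8, -2, 1), P2 = (7, -1, 0)
Formula: d = sqrt((x2-x1)^2 + (y2-y1)^2 + (z2-z1)^2)
dx = 7 - -8 = 15
dy = -1 - -2 = 1
dz = 0 - 1 = -1
dx^2 + dy^2 + dz^2 = 225 + 1 + 1 = 227
d = sqrt(227)
d = 15.0665
15.0665 units


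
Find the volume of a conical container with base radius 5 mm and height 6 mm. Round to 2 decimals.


Shape: cone
Radius r = 5 mm, Height h = 6 mm
Formula: V = (1/3) * pi * r^2 * h
r^2 = 25
pi * r^2 * h = pi * 25 * 6 = 150 * pi
V = 150 * pi / 3
V = 157.08
157.08 mm^3


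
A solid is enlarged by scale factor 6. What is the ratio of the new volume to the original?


Linear scale factor k = 6
Rule: under a linear scaling by k, volumes scale by k^3.
k^3 = 6 * 6 * 6
k^3 = 36 * 6
k^3 = 216
Volume scales by a factor of 216.
216 (dimensionless)


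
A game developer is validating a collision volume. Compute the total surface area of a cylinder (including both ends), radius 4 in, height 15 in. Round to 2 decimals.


Shape: closed cylinder
Radius r = 4 in, Height h = 15 in
Formula: SA = 2*pi*r^2 + 2*pi*r*h = 2*pi*r*(r + h)
r + h = 19
2 * r * (r + h) = 2 * 4 * 19 = 152
SA = 152 * pi
SA = 477.52
477.52 in^2


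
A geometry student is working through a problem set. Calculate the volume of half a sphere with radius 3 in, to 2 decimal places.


Shape: hemisphere (half of a sphere)
Radius r = 3 in
Formula: V = (1/2) * (4/3) * pi * r^3 = (2/3) * pi * r^3
r^3 = 27
(2/3) * 27 = 18
V = 18 * pi
V = 56.55
56.55 in^3


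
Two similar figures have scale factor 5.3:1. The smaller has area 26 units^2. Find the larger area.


Linear scale factor k = 5.3
Original area = 26 units^2
Rule: under a linear scaling by k, areas scale by k^2.
k^2 = 5.3^2 = 28.09
New area = 26 * 28.09
New area = 730.34
730.34 units^2


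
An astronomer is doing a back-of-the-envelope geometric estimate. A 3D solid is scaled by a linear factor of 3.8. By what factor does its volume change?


Linear scale factor k = 3.8
Rule: under a linear scaling by k, volumes scale by k^3.
k^3 = 3.8 * 3.8 * 3.8
k^3 = 14.44 * 3.8
k^3 = 54.872
Volume scales by a factor of 54.872.
54.872 (dimensionless)


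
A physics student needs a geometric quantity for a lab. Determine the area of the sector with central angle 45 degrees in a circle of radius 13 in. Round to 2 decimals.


Shape: circular sector
Radius r = 13 in, Angle = 45 degrees
Formula: A = (angle/360) * pi * r^2
r^2 = 169
Fraction of circle = 45/360
A = (45/360) * pi * 169
A = 21.125 * pi
A = 66.37
66.37 in^2


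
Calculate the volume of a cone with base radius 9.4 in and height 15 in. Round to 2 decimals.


Shape: cone
Radius r = 9.4 in, Height h = 15 in
Formula: V = (1/3) * pi * r^2 * h
r^2 = 88.36
pi * r^2 * h = pi * 88.36 * 15 = 1325.4 * pi
V = 1325.4 * pi / 3
V = 1387.96
1387.96 in^3


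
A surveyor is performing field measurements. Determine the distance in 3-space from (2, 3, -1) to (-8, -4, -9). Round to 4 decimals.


3D distance between two points
P1 = (2, 3, -1), P2 = (-8, -4, -9)
Formula: d = sqrt((x2-x1)^2 + (y2-y1)^2 + (z2-z1)^2)
dx = -8 - 2 = -10
dy = -4 - 3 = -7
dz = -9 - -1 = -8
dx^2 + dy^2 + dz^2 = 100 + 49 + 64 = 213
d = sqrt(213)
d = 14.5945
14.5945 units


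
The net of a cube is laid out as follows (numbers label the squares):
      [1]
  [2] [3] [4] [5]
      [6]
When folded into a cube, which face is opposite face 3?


Net: cross layout. Take square 3 as the base (bottom).
Fold the four squares in the horizontal row up around 3: 2 -> left, 4 -> right, 5 wraps to the top.
Fold 1 and 6 up from 3: 1 -> back, 6 -> front.
Opposite pairs are therefore: (1, 6), (2, 4), (3, 5).
Face 3 is opposite face 5.
face 5


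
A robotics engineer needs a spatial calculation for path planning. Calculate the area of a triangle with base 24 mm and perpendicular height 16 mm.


Shape: triangle
Base b = 24 mm, Height h = 16 mm
Formula: A = (1/2) * b * h
A = 0.5 * 24 * 16
A = 0.5 * 384
A = 192
192 mm^2


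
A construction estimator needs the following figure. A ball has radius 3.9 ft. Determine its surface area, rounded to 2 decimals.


Shape: sphere
Radius r = 3.9 ft
Formula: SA = 4 * pi * r^2
r^2 = 15.21
SA = 4 * pi * 15.21
SA = 60.84 * pi
SA = 191.13
191.13 ft^2


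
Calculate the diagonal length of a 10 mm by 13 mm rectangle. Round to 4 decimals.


Shape: rectangle (diagonal via Pythagoras)
Sides: 10 mm and 13 mm
Formula: d = sqrt(l^2 + w^2)
l^2 = 100, w^2 = 169
l^2 + w^2 = 269
d = sqrt(269)
d = 16.4012
16.4012 mm


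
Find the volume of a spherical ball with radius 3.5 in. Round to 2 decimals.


Shape: sphere
Radius r = 3.5 in
Formula: V = (4/3) * pi * r^3
r^3 = 42.875
(4/3) * 42.875 = 57.166667
V = 57.166667 * pi
V = 179.59
179.59 in^3


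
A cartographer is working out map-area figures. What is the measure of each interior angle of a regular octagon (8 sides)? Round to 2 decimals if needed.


Shape: regular octagon (8 sides)
Formula: interior angle = (n - 2) * 180 / n
(n - 2) = 6
(n - 2) * 180 = 1080
angle = 1080 / 8
angle = 135
135 degrees


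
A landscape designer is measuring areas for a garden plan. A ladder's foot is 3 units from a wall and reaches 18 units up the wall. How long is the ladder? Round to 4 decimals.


Shape: right triangle
Legs a = 3 units, b = 18 units
Formula: c = sqrt(a^2 + b^2)
a^2 = 9, b^2 = 324
a^2 + b^2 = 333
c = sqrt(333)
c = 18.2483
18.2483 units


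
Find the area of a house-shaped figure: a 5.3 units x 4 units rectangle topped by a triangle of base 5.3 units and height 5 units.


Composite shape: rectangle + triangle
Rectangle area = 5.3 * 4 = 21.2
Triangle area = 0.5 * 5.3 * 5 = 13.25
Total = 21.2 + 13.25
Total = 34.45
34.45 units^2


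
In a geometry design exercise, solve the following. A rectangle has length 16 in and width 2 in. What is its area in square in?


Shape: rectangle
Length l = 16 in, Width w = 2 in
Formula: A = l * w
A = 16 * 2
A = 32
32 in^2


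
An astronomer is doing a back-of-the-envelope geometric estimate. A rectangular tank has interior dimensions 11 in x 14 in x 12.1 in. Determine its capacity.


Shape: rectangular prism
l = 11 in, w = 14 in, h = 12.1 in
Formula: V = l * w * h
V = 11 * 14 * 12.1
V = 154 * 12.1
V = 1863.4
1863.4 in^3


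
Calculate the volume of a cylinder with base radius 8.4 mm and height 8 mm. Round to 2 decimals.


Shape: cylinder
Radius r = 8.4 mm, Height h = 8 mm
Formula: V = pi * r^2 * h
r^2 = 70.56
V = pi * 70.56 * 8
V = 564.48 * pi
V = 1773.37
1773.37 mm^3


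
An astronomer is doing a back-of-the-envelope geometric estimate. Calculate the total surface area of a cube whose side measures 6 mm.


Shape: cube
Side s = 6 mm
A cube has 6 square faces.
Formula: SA = 6 * s^2
s^2 = 36
SA = 6 * 36
SA = 216
216 mm^2


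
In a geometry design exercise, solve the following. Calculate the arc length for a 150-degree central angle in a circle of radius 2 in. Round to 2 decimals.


Shape: circular arc
Radius r = 2 in, Angle = 150 degrees
Formula: L = (angle/360) * 2 * pi * r
2 * pi * r = 4 * pi
L = (150/360) * 4 * pi
L = 1.666667 * pi
L = 5.24
5.24 in


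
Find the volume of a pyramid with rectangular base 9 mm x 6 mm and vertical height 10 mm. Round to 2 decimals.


Shape: rectangular pyramid
Base: 9 mm x 6 mm, Height h = 10 mm
Formula: V = (1/3) * base_area * h
base_area = 9 * 6 = 54
base_area * h = 54 * 10 = 540
V = 540 / 3
V = 180
180 mm^3


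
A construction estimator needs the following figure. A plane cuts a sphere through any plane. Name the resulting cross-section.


Solid: sphere
Cutting plane: through any plane
Visualize the intersection of the plane with the solid's surface.
The boundary of the cut region is a circle.
circle


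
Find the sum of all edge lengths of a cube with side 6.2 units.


Shape: cube
Side s = 6.2 units
A cube has 12 edges, all equal.
Formula: total edge length = 12 * s
Total = 12 * 6.2
Total = 74.4
74.4 units


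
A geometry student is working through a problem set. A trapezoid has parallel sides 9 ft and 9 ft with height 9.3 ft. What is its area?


Shape: trapezoid
Parallel sides a = 9 ft, b = 9 ft; Height h = 9.3 ft
Formula: A = (a + b) * h / 2
a + b = 9 + 9 = 18
A = 18 * 9.3 / 2
A = 167.4 / 2
A = 83.7
83.7 ft^2


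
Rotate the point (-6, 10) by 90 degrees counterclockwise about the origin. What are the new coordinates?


Transformation: rotation about the origin
Original point: (-6, 10)
Rule for 90 deg counterclockwise: (x, y) -> (-y, x)
Apply: (-6, 10) -> (-10, -6)
(-10, -6)


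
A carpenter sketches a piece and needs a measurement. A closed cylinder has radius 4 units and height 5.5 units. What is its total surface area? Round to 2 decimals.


Shape: closed cylinder
Radius r = 4 units, Height h = 5.5 units
Formula: SA = 2*pi*r^2 + 2*pi*r*h = 2*pi*r*(r + h)
r + h = 9.5
2 * r * (r + h) = 2 * 4 * 9.5 = 76
SA = 76 * pi
SA = 238.76
238.76 units^2


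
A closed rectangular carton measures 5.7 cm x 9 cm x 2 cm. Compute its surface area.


Shape: rectangular prism
l = 5.7 cm, w = 9 cm, h = 2 cm
Formula: SA = 2(lw + lh + wh)
lw = 51.3, lh = 11.4, wh = 18
lw + lh + wh = 80.7
SA = 2 * 80.7
SA = 161.4
161.4 cm^2


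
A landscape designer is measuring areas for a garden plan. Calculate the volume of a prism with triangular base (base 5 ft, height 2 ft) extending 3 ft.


Shape: triangular prism
Triangle base = 5 ft, triangle height = 2 ft, prism length L = 3 ft
Formula: V = (1/2 * b * h_tri) * L
Cross-section area = 0.5 * 5 * 2 = 5
V = 5 * 3
V = 15
15 ft^3


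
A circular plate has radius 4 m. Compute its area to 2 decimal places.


Shape: circle
Radius r = 4 m
Formula: A = pi * r^2
r^2 = 4^2 = 16
A = pi * 16
A = 50.27
50.27 m^2


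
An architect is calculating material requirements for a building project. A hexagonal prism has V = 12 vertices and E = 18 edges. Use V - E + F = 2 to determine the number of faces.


Polyhedron: hexagonal prism
Euler's formula for convex polyhedra: V - E + F = 2
Given: V = 12 vertices and E = 18 edges
Solve for F:
F = 2 + E - V = 2 + 18 - 12 = 8
8 faces


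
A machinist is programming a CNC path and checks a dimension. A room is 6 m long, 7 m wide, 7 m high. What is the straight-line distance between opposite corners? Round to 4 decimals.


Shape: rectangular box (space diagonal)
l = 6 m, w = 7 m, h = 7 m
Visualize: the diagonal of the base, then a right triangle with that diagonal and the height.
Formula: d = sqrt(l^2 + w^2 + h^2)
l^2 + w^2 + h^2 = 36 + 49 + 49 = 134
d = sqrt(134)
d = 11.5758
11.5758 m
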